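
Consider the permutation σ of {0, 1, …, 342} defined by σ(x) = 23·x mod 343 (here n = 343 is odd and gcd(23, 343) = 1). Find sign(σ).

Trace 148: π^k(148) = [148, 317, 88, 309, 247, 193, 323] for k=0..6.
7 cycles of lengths [147, 147, 21, 21, 3, 3, 1].
sign(π) = (−1)^{n − #cycles} = (−1)^{343−7} = (−1)^336 = +1.

+1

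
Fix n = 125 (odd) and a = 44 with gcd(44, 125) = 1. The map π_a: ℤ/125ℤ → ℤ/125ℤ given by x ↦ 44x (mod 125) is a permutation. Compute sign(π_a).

+1

Trace 14: π^k(14) = [14, 116, 104, 76, 94, 11, 109] for k=0..6.
Cycle type of π: 50×2 + 10×2 + 2×2 + 1; total 7 cycles.
125 − 7 = 118 transpositions; sign(π) = (−1)^118 = +1.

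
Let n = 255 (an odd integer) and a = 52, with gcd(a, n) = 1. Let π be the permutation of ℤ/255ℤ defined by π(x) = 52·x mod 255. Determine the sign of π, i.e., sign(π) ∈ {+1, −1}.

Trace 103: π^k(103) = [103, 1, 52, 154] for k=0..3.
Decompose π into cycles: lengths [4, 4, 4, 4, 4, 4, 4, 4, 4, 4, 4, 4, 4, 4, 4, 4, 4, 4, 4, 4, 4, 4, 4, 4, 4, 4, 4, 4, 4, 4, 4, 4, 4, 4, 4, 4, 4, 4, 4, 4, 4, 4, 4, 4, 4, 4, 4, 4, 4, 4, 4, 1, 1, 1, 1, 1, 1, 1, 1, 1, 1, 1, 1, 1, 1, 1, 1, 1, 1, 1, 1, 1, 1, 1, 1, 1, 1, 1, 1, 1, 1, 1, 1, 1, 1, 1, 1, 1, 1, 1, 1, 1, 1, 1, 1, 1, 1, 1, 1, 1, 1, 1] (102 cycles, including the fixed point 0).
Σ(ℓ_i−1) = 255−102 = 153; sign = (−1)^153 = -1.
Zolotarev: (52|255) = -1, matching the cycle-count sign.

-1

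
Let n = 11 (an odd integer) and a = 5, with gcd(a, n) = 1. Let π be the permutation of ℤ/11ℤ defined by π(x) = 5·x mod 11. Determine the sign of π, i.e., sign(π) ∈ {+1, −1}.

+1

Trace 1: π^k(1) = [1, 5, 3, 4, 9] for k=0..4.
3 cycles of lengths [5, 5, 1].
11 − 3 = 8 transpositions; sign(π) = (−1)^8 = +1.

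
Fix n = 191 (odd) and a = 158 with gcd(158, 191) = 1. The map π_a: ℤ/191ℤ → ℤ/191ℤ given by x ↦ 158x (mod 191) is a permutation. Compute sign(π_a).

+1

Orbit of 18 under x↦158x: [18, 170, 120, 51, 36, 149, 49]… (length divides ord_191(158)).
Cycle lengths of π_158 on ℤ/191ℤ: [95, 95, 1]; 3 cycles in total.
191 − 3 = 188 transpositions; sign(π) = (−1)^188 = +1.
Check: (158/191) = +1 by Zolotarev.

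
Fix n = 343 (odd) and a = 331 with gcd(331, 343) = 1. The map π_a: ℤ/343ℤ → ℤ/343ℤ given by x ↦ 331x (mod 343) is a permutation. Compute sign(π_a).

+1

Orbit of 177 under x↦331x: [177, 277, 106, 100, 172, 337, 72]… (length divides ord_343(331)).
Cycle lengths of π_331 on ℤ/343ℤ: [147, 147, 21, 21, 3, 3, 1]; 7 cycles in total.
Σ(ℓ_i−1) = 343−7 = 336; sign = (−1)^336 = +1.
Zolotarev: (331|343) = +1, matching the cycle-count sign.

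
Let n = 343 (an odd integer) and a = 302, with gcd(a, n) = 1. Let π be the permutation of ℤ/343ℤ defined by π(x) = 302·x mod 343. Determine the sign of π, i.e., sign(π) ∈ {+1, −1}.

+1

Trace 106: π^k(106) = [106, 113, 169, 274, 85, 288, 197] for k=0..6.
Cycle lengths of π_302 on ℤ/343ℤ: [49, 49, 49, 49, 49, 49, 7, 7, 7, 7, 7, 7, 1, 1, 1, 1, 1, 1, 1]; 19 cycles in total.
19 cycles on 343: each ℓ→(−1)^(ℓ−1), product (−1)^324 = +1.
(302|343)_J = +1 (Zolotarev's lemma cross-check).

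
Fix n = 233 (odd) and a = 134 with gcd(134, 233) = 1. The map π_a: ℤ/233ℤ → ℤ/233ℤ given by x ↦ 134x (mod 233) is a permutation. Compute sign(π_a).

-1

Trace 214: π^k(214) = [214, 17, 181, 22, 152, 97, 183] for k=0..6.
The orbit structure of x ↦ 134x mod 233: 2 orbits of sizes [232, 1].
2 cycles on 233: each ℓ→(−1)^(ℓ−1), product (−1)^231 = -1.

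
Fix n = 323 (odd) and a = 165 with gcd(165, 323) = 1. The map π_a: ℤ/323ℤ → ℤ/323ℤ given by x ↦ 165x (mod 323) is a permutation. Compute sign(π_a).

Start at x=66: 66 → 231 → 1 → 165 → 93 → 164 → 251 → … (one orbit).
5 cycles of lengths [144, 144, 18, 16, 1].
With 5 cycles on 323 points, sign = (−1)^{323−5} = +1.
Zolotarev: (165|323) = +1, matching the cycle-count sign.

+1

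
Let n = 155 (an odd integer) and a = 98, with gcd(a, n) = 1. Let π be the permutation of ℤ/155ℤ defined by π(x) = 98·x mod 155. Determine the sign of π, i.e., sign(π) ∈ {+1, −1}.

-1

Trace 94: π^k(94) = [94, 67, 56, 63, 129, 87, 1] for k=0..6.
Decompose π into cycles: lengths [12, 12, 12, 12, 12, 12, 12, 12, 12, 12, 4, 3, 3, 3, 3, 3, 3, 3, 3, 3, 3, 1] (22 cycles, including the fixed point 0).
sign(π) = (−1)^{n − #cycles} = (−1)^{155−22} = (−1)^133 = -1.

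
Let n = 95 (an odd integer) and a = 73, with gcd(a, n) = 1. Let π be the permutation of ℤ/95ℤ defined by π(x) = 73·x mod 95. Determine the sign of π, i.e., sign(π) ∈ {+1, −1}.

-1

Trace 68: π^k(68) = [68, 24, 42, 26, 93, 44, 77] for k=0..6.
Decompose π into cycles: lengths [36, 36, 9, 9, 4, 1] (6 cycles, including the fixed point 0).
Σ(ℓ_i−1) = 95−6 = 89; sign = (−1)^89 = -1.
(73|95)_J = -1 (Zolotarev's lemma cross-check).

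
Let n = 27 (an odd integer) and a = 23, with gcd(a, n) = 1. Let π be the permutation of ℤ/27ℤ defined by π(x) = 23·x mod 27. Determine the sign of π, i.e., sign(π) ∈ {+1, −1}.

Trace 8: π^k(8) = [8, 22, 20, 1, 23, 16, 17] for k=0..6.
π_23 has 4 disjoint cycles with lengths [18, 6, 2, 1] on {0,…,26}.
With 4 cycles on 27 points, sign = (−1)^{27−4} = -1.

-1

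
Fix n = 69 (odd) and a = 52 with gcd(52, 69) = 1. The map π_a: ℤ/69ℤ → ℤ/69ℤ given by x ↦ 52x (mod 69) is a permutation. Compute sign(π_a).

Trace 4: π^k(4) = [4, 1, 52, 13, 55, 31, 25] for k=0..6.
Cycle lengths of π_52 on ℤ/69ℤ: [11, 11, 11, 11, 11, 11, 1, 1, 1]; 9 cycles in total.
n − c = 69 − 9 = 60; sign = (−1)^60 = +1.

+1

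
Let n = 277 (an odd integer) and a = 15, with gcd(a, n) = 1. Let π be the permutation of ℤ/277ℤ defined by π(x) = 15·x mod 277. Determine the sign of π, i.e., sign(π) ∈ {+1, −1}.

Orbit of 37 under x↦15x: [37, 1, 15, 225, 51, 211, 118]… (length divides ord_277(15)).
Decompose π into cycles: lengths [92, 92, 92, 1] (4 cycles, including the fixed point 0).
277 − 4 = 273 transpositions; sign(π) = (−1)^273 = -1.
The Jacobi symbol (15|277) = -1 (Zolotarev) agrees.

-1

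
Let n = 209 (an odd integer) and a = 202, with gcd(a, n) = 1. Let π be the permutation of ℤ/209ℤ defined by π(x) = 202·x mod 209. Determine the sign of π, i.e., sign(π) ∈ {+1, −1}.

-1

Trace 37: π^k(37) = [37, 159, 141, 58, 12, 125, 170] for k=0..6.
π_202 has 12 disjoint cycles with lengths [30, 30, 30, 30, 30, 30, 6, 6, 6, 5, 5, 1] on {0,…,208}.
209 − 12 = 197 transpositions; sign(π) = (−1)^197 = -1.
(202|209)_J = -1 (Zolotarev's lemma cross-check).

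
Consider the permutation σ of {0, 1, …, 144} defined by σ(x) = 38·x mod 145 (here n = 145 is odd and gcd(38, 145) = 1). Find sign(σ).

-1

Orbit of 1 under x↦38x: [1, 38, 139, 62, 36, 63, 74]… (length divides ord_145(38)).
The orbit structure of x ↦ 38x mod 145: 8 orbits of sizes [28, 28, 28, 28, 14, 14, 4, 1].
With 8 cycles on 145 points, sign = (−1)^{145−8} = -1.
Via Zolotarev, sign(π_{38}) = (38|145) = -1.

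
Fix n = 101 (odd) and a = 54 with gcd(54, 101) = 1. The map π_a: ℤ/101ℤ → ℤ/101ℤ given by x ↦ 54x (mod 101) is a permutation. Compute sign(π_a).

+1

Trace 81: π^k(81) = [81, 31, 58, 1, 54, 88, 5] for k=0..6.
π_54 has 5 disjoint cycles with lengths [25, 25, 25, 25, 1] on {0,…,100}.
With 5 cycles on 101 points, sign = (−1)^{101−5} = +1.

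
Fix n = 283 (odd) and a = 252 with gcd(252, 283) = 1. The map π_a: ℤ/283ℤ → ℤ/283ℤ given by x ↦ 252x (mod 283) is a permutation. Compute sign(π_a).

+1

Trace 211: π^k(211) = [211, 251, 143, 95, 168, 169, 138] for k=0..6.
3 cycles of lengths [141, 141, 1].
3 cycles on 283: each ℓ→(−1)^(ℓ−1), product (−1)^280 = +1.
Via Zolotarev, sign(π_{252}) = (252|283) = +1.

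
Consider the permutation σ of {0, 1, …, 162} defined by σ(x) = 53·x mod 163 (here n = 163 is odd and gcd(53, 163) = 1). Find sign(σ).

Start at x=104: 104 → 133 → 40 → 1 → 53 → 38 → 58 → … (one orbit).
The orbit structure of x ↦ 53x mod 163: 19 orbits of sizes [9, 9, 9, 9, 9, 9, 9, 9, 9, 9, 9, 9, 9, 9, 9, 9, 9, 9, 1].
With 19 cycles on 163 points, sign = (−1)^{163−19} = +1.

+1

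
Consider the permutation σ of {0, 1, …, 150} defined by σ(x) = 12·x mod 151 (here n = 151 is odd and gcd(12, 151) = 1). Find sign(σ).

-1

Trace 59: π^k(59) = [59, 104, 40, 27, 22, 113, 148] for k=0..6.
Cycle type of π: 150 + 1; total 2 cycles.
With 2 cycles on 151 points, sign = (−1)^{151−2} = -1.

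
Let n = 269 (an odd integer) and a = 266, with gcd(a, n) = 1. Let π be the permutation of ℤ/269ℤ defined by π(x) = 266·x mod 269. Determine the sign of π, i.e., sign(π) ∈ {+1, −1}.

Start at x=45: 45 → 134 → 136 → 130 → 148 → 94 → 256 → … (one orbit).
Decompose π into cycles: lengths [268, 1] (2 cycles, including the fixed point 0).
sign(π) = (−1)^{n − #cycles} = (−1)^{269−2} = (−1)^267 = -1.
Via Zolotarev, sign(π_{266}) = (266|269) = -1.

-1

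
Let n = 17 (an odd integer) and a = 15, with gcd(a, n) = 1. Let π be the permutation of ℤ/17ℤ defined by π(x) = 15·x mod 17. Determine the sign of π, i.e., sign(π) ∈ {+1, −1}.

+1

Start at x=15: 15 → 4 → 9 → 16 → 2 → 13 → 8 → … (one orbit).
3 cycles of lengths [8, 8, 1].
Σ(ℓ_i−1) = 17−3 = 14; sign = (−1)^14 = +1.
(15|17)_J = +1 (Zolotarev's lemma cross-check).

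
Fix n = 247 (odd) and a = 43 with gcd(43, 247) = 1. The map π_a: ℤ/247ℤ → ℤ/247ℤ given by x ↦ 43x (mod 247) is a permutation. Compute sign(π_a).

+1

Start at x=225: 225 → 42 → 77 → 100 → 101 → 144 → 17 → … (one orbit).
Decompose π into cycles: lengths [18, 18, 18, 18, 18, 18, 18, 18, 18, 18, 18, 18, 9, 9, 6, 6, 1] (17 cycles, including the fixed point 0).
Σ(ℓ_i−1) = 247−17 = 230; sign = (−1)^230 = +1.
The Jacobi symbol (43|247) = +1 (Zolotarev) agrees.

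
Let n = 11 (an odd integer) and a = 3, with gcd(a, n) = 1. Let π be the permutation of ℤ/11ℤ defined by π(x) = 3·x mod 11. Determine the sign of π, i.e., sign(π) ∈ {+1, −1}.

+1

Orbit of 3 under x↦3x: [3, 9, 5, 4, 1]… (length divides ord_11(3)).
3 cycles of lengths [5, 5, 1].
n − c = 11 − 3 = 8; sign = (−1)^8 = +1.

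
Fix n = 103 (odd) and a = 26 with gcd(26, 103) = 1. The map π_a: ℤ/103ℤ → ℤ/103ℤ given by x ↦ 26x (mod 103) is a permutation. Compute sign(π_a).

+1

Orbit of 29 under x↦26x: [29, 33, 34, 60, 15, 81, 46]… (length divides ord_103(26)).
π_26 has 3 disjoint cycles with lengths [51, 51, 1] on {0,…,102}.
3 cycles on 103: each ℓ→(−1)^(ℓ−1), product (−1)^100 = +1.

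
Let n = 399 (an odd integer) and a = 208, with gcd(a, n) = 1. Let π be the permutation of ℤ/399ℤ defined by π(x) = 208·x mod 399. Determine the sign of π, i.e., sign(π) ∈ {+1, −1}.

+1

Trace 1: π^k(1) = [1, 208, 172, 265, 58, 94] for k=0..5.
The orbit structure of x ↦ 208x mod 399: 87 orbits of sizes [6, 6, 6, 6, 6, 6, 6, 6, 6, 6, 6, 6, 6, 6, 6, 6, 6, 6, 6, 6, 6, 6, 6, 6, 6, 6, 6, 6, 6, 6, 6, 6, 6, 6, 6, 6, 6, 6, 6, 6, 6, 6, 6, 6, 6, 6, 6, 6, 6, 6, 6, 6, 6, 6, 6, 6, 6, 2, 2, 2, 2, 2, 2, 2, 2, 2, 2, 2, 2, 2, 2, 2, 2, 2, 2, 2, 2, 2, 2, 2, 2, 2, 2, 2, 1, 1, 1].
399 − 87 = 312 transpositions; sign(π) = (−1)^312 = +1.
Zolotarev: (208|399) = +1, matching the cycle-count sign.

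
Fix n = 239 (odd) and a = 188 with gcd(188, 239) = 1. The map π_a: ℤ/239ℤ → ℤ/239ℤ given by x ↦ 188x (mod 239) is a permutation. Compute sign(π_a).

-1

Trace 187: π^k(187) = [187, 23, 22, 73, 101, 107, 40] for k=0..6.
Cycle lengths of π_188 on ℤ/239ℤ: [34, 34, 34, 34, 34, 34, 34, 1]; 8 cycles in total.
n − c = 239 − 8 = 231; sign = (−1)^231 = -1.
(188|239)_J = -1 (Zolotarev's lemma cross-check).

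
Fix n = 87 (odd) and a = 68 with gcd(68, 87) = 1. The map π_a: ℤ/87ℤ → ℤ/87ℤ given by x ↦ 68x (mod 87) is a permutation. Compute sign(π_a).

+1

Trace 4: π^k(4) = [4, 11, 52, 56, 67, 32, 1] for k=0..6.
Cycle lengths of π_68 on ℤ/87ℤ: [28, 28, 28, 2, 1]; 5 cycles in total.
87 − 5 = 82 transpositions; sign(π) = (−1)^82 = +1.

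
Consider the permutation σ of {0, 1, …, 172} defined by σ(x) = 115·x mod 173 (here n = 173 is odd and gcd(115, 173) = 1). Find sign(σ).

-1

Trace 47: π^k(47) = [47, 42, 159, 120, 133, 71, 34] for k=0..6.
Decompose π into cycles: lengths [172, 1] (2 cycles, including the fixed point 0).
n − c = 173 − 2 = 171; sign = (−1)^171 = -1.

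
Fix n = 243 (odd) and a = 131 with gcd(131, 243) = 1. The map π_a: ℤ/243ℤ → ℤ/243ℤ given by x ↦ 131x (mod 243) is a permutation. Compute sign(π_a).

-1

Orbit of 229 under x↦131x: [229, 110, 73, 86, 88, 107, 166]… (length divides ord_243(131)).
Cycle type of π: 162 + 54 + 18 + 6 + 2 + 1; total 6 cycles.
sign(π) = (−1)^{n − #cycles} = (−1)^{243−6} = (−1)^237 = -1.
Via Zolotarev, sign(π_{131}) = (131|243) = -1.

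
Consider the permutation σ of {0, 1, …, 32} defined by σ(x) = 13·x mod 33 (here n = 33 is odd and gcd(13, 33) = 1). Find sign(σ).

Trace 4: π^k(4) = [4, 19, 16, 10, 31, 7, 25] for k=0..6.
Cycle type of π: 10×3 + 1×3; total 6 cycles.
With 6 cycles on 33 points, sign = (−1)^{33−6} = -1.
(13|33)_J = -1 (Zolotarev's lemma cross-check).

-1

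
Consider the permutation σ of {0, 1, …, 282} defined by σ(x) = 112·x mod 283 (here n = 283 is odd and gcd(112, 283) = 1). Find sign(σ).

+1

Trace 144: π^k(144) = [144, 280, 230, 7, 218, 78, 246] for k=0..6.
π_112 has 3 disjoint cycles with lengths [141, 141, 1] on {0,…,282}.
n − c = 283 − 3 = 280; sign = (−1)^280 = +1.
Zolotarev: (112|283) = +1, matching the cycle-count sign.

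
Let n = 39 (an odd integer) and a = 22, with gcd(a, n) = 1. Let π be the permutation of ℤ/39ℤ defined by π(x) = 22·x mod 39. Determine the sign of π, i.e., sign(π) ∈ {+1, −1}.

Trace 16: π^k(16) = [16, 1, 22] for k=0..2.
The orbit structure of x ↦ 22x mod 39: 15 orbits of sizes [3, 3, 3, 3, 3, 3, 3, 3, 3, 3, 3, 3, 1, 1, 1].
n − c = 39 − 15 = 24; sign = (−1)^24 = +1.
(22|39)_J = +1 (Zolotarev's lemma cross-check).

+1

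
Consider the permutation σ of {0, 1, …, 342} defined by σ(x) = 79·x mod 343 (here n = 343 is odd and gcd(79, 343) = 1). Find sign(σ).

+1

Start at x=177: 177 → 263 → 197 → 128 → 165 → 1 → 79 → … (one orbit).
The orbit structure of x ↦ 79x mod 343: 31 orbits of sizes [21, 21, 21, 21, 21, 21, 21, 21, 21, 21, 21, 21, 21, 21, 3, 3, 3, 3, 3, 3, 3, 3, 3, 3, 3, 3, 3, 3, 3, 3, 1].
With 31 cycles on 343 points, sign = (−1)^{343−31} = +1.
Zolotarev: (79|343) = +1, matching the cycle-count sign.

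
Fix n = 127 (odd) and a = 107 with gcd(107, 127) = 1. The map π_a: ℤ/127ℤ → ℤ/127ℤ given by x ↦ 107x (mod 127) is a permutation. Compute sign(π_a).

+1

Start at x=19: 19 → 1 → 107 → 19 (one orbit).
Cycle type of π: 3×42 + 1; total 43 cycles.
Σ(ℓ_i−1) = 127−43 = 84; sign = (−1)^84 = +1.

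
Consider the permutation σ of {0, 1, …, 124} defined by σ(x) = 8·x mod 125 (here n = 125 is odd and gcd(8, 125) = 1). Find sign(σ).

Trace 49: π^k(49) = [49, 17, 11, 88, 79, 7, 56] for k=0..6.
Decompose π into cycles: lengths [100, 20, 4, 1] (4 cycles, including the fixed point 0).
Σ(ℓ_i−1) = 125−4 = 121; sign = (−1)^121 = -1.
The Jacobi symbol (8|125) = -1 (Zolotarev) agrees.

-1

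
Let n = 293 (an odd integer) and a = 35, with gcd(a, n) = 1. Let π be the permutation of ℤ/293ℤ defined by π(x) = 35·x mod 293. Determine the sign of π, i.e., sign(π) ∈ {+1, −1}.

+1

Orbit of 37 under x↦35x: [37, 123, 203, 73, 211, 60, 49]… (length divides ord_293(35)).
Cycle lengths of π_35 on ℤ/293ℤ: [146, 146, 1]; 3 cycles in total.
293 − 3 = 290 transpositions; sign(π) = (−1)^290 = +1.
The Jacobi symbol (35|293) = +1 (Zolotarev) agrees.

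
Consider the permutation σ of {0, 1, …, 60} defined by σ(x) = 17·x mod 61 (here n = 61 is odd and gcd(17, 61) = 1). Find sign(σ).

Orbit of 3 under x↦17x: [3, 51, 13, 38, 36, 2, 34]… (length divides ord_61(17)).
Cycle lengths of π_17 on ℤ/61ℤ: [60, 1]; 2 cycles in total.
With 2 cycles on 61 points, sign = (−1)^{61−2} = -1.
Zolotarev: (17|61) = -1, matching the cycle-count sign.

-1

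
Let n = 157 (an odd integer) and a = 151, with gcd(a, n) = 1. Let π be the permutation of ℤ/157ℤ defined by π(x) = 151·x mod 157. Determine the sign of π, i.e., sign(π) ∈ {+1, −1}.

Start at x=118: 118 → 77 → 9 → 103 → 10 → 97 → 46 → … (one orbit).
π_151 has 2 disjoint cycles with lengths [156, 1] on {0,…,156}.
n − c = 157 − 2 = 155; sign = (−1)^155 = -1.
Check: (151/157) = -1 by Zolotarev.

-1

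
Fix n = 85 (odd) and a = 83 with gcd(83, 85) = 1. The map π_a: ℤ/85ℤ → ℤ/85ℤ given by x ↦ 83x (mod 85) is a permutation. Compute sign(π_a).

-1

Orbit of 77 under x↦83x: [77, 16, 53, 64, 42, 1, 83]… (length divides ord_85(83)).
Cycle type of π: 8×10 + 4 + 1; total 12 cycles.
85 − 12 = 73 transpositions; sign(π) = (−1)^73 = -1.
(83|85)_J = -1 (Zolotarev's lemma cross-check).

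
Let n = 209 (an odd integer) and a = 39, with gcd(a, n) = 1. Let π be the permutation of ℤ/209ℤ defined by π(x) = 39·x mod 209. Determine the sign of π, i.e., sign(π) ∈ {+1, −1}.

-1

Orbit of 96 under x↦39x: [96, 191, 134, 1, 39, 58, 172]… (length divides ord_209(39)).
Cycle type of π: 10×19 + 1×19; total 38 cycles.
With 38 cycles on 209 points, sign = (−1)^{209−38} = -1.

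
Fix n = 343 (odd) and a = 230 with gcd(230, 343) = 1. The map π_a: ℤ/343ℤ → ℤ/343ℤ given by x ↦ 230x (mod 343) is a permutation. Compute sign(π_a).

Trace 167: π^k(167) = [167, 337, 335, 218, 62, 197, 34] for k=0..6.
π_230 has 10 disjoint cycles with lengths [98, 98, 98, 14, 14, 14, 2, 2, 2, 1] on {0,…,342}.
sign(π) = (−1)^{n − #cycles} = (−1)^{343−10} = (−1)^333 = -1.
(230|343)_J = -1 (Zolotarev's lemma cross-check).

-1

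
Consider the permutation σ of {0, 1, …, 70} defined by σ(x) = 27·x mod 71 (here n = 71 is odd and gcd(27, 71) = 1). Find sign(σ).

+1

Orbit of 36 under x↦27x: [36, 49, 45, 8, 3, 10, 57]… (length divides ord_71(27)).
3 cycles of lengths [35, 35, 1].
With 3 cycles on 71 points, sign = (−1)^{71−3} = +1.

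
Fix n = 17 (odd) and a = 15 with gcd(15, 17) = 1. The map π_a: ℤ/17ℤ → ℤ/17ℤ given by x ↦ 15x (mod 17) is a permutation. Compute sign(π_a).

Trace 9: π^k(9) = [9, 16, 2, 13, 8, 1, 15] for k=0..6.
The orbit structure of x ↦ 15x mod 17: 3 orbits of sizes [8, 8, 1].
n − c = 17 − 3 = 14; sign = (−1)^14 = +1.

+1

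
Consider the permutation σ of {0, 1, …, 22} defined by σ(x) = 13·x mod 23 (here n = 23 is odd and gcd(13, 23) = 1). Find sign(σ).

+1

Orbit of 1 under x↦13x: [1, 13, 8, 12, 18, 4, 6]… (length divides ord_23(13)).
The orbit structure of x ↦ 13x mod 23: 3 orbits of sizes [11, 11, 1].
n − c = 23 − 3 = 20; sign = (−1)^20 = +1.
(13|23)_J = +1 (Zolotarev's lemma cross-check).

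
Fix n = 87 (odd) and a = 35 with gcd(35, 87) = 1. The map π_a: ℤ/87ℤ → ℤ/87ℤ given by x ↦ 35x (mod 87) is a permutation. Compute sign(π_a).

Orbit of 38 under x↦35x: [38, 25, 5, 1, 35, 7, 71]… (length divides ord_87(35)).
Cycle lengths of π_35 on ℤ/87ℤ: [14, 14, 14, 14, 14, 14, 2, 1]; 8 cycles in total.
n − c = 87 − 8 = 79; sign = (−1)^79 = -1.
Check: (35/87) = -1 by Zolotarev.

-1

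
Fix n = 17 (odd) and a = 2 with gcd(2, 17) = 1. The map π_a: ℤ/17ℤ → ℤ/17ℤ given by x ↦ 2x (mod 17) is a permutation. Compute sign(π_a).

Orbit of 15 under x↦2x: [15, 13, 9, 1, 2, 4, 8]… (length divides ord_17(2)).
Cycle type of π: 8×2 + 1; total 3 cycles.
sign(π) = (−1)^{n − #cycles} = (−1)^{17−3} = (−1)^14 = +1.
Via Zolotarev, sign(π_{2}) = (2|17) = +1.

+1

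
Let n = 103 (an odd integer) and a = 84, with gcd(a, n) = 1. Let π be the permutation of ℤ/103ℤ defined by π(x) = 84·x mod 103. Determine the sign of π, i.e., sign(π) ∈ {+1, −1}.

Orbit of 69 under x↦84x: [69, 28, 86, 14, 43, 7, 73]… (length divides ord_103(84)).
π_84 has 2 disjoint cycles with lengths [102, 1] on {0,…,102}.
2 cycles on 103: each ℓ→(−1)^(ℓ−1), product (−1)^101 = -1.
Zolotarev: (84|103) = -1, matching the cycle-count sign.

-1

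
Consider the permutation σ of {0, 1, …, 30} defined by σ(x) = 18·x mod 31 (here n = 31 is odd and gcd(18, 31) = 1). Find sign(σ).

Trace 9: π^k(9) = [9, 7, 2, 5, 28, 8, 20] for k=0..6.
π_18 has 3 disjoint cycles with lengths [15, 15, 1] on {0,…,30}.
Σ(ℓ_i−1) = 31−3 = 28; sign = (−1)^28 = +1.

+1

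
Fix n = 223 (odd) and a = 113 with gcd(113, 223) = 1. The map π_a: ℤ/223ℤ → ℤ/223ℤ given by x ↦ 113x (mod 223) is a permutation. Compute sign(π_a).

-1

Orbit of 3 under x↦113x: [3, 116, 174, 38, 57, 197, 184]… (length divides ord_223(113)).
2 cycles of lengths [222, 1].
n − c = 223 − 2 = 221; sign = (−1)^221 = -1.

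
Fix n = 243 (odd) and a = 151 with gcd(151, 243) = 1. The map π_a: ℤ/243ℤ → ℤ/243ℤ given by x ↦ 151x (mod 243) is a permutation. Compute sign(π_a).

+1

Trace 127: π^k(127) = [127, 223, 139, 91, 133, 157, 136] for k=0..6.
11 cycles of lengths [81, 81, 27, 27, 9, 9, 3, 3, 1, 1, 1].
With 11 cycles on 243 points, sign = (−1)^{243−11} = +1.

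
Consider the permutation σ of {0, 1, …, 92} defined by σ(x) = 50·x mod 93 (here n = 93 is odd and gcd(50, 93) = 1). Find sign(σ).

-1

Orbit of 28 under x↦50x: [28, 5, 64, 38, 40, 47, 25]… (length divides ord_93(50)).
Cycle lengths of π_50 on ℤ/93ℤ: [30, 30, 15, 15, 2, 1]; 6 cycles in total.
6 cycles on 93: each ℓ→(−1)^(ℓ−1), product (−1)^87 = -1.
Via Zolotarev, sign(π_{50}) = (50|93) = -1.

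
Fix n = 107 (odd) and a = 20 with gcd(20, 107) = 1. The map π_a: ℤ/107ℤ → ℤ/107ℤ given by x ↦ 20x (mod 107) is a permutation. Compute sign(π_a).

Orbit of 95 under x↦20x: [95, 81, 15, 86, 8, 53, 97]… (length divides ord_107(20)).
Cycle type of π: 106 + 1; total 2 cycles.
107 − 2 = 105 transpositions; sign(π) = (−1)^105 = -1.
(20|107)_J = -1 (Zolotarev's lemma cross-check).

-1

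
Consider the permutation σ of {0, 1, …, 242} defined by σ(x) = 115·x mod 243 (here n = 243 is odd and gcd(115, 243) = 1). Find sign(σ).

Start at x=181: 181 → 160 → 175 → 199 → 43 → 85 → 55 → … (one orbit).
11 cycles of lengths [81, 81, 27, 27, 9, 9, 3, 3, 1, 1, 1].
n − c = 243 − 11 = 232; sign = (−1)^232 = +1.
(115|243)_J = +1 (Zolotarev's lemma cross-check).

+1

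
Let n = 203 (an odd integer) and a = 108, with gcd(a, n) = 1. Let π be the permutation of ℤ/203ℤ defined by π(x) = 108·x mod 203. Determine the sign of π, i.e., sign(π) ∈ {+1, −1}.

+1

Orbit of 75 under x↦108x: [75, 183, 73, 170, 90, 179, 47]… (length divides ord_203(108)).
Cycle lengths of π_108 on ℤ/203ℤ: [84, 84, 28, 6, 1]; 5 cycles in total.
With 5 cycles on 203 points, sign = (−1)^{203−5} = +1.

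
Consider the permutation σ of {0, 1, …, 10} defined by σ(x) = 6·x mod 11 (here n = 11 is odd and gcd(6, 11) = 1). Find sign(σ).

Orbit of 10 under x↦6x: [10, 5, 8, 4, 2, 1, 6]… (length divides ord_11(6)).
The orbit structure of x ↦ 6x mod 11: 2 orbits of sizes [10, 1].
Σ(ℓ_i−1) = 11−2 = 9; sign = (−1)^9 = -1.
Via Zolotarev, sign(π_{6}) = (6|11) = -1.

-1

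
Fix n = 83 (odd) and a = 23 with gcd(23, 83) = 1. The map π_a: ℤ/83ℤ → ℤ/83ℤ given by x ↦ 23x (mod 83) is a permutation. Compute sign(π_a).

Trace 1: π^k(1) = [1, 23, 31, 49, 48, 25, 77] for k=0..6.
π_23 has 3 disjoint cycles with lengths [41, 41, 1] on {0,…,82}.
sign(π) = (−1)^{n − #cycles} = (−1)^{83−3} = (−1)^80 = +1.
Check: (23/83) = +1 by Zolotarev.

+1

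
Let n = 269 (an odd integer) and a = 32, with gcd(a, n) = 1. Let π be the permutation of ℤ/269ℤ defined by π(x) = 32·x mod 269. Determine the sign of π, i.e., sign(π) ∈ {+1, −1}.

Start at x=199: 199 → 181 → 143 → 3 → 96 → 113 → 119 → … (one orbit).
2 cycles of lengths [268, 1].
Σ(ℓ_i−1) = 269−2 = 267; sign = (−1)^267 = -1.

-1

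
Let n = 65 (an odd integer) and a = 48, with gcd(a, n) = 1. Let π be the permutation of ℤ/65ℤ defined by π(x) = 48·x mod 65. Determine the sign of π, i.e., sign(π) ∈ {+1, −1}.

Start at x=22: 22 → 16 → 53 → 9 → 42 → 1 → 48 → … (one orbit).
Cycle type of π: 12×4 + 4 + 3×4 + 1; total 10 cycles.
65 − 10 = 55 transpositions; sign(π) = (−1)^55 = -1.

-1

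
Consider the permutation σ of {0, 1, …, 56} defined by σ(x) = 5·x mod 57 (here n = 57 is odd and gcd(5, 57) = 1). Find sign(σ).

-1

Orbit of 43 under x↦5x: [43, 44, 49, 17, 28, 26, 16]… (length divides ord_57(5)).
π_5 has 6 disjoint cycles with lengths [18, 18, 9, 9, 2, 1] on {0,…,56}.
57 − 6 = 51 transpositions; sign(π) = (−1)^51 = -1.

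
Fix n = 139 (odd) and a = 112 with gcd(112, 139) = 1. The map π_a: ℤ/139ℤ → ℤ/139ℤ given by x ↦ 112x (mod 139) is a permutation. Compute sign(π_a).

+1

Start at x=1: 1 → 112 → 34 → 55 → 44 → 63 → 106 → … (one orbit).
Cycle lengths of π_112 on ℤ/139ℤ: [23, 23, 23, 23, 23, 23, 1]; 7 cycles in total.
n − c = 139 − 7 = 132; sign = (−1)^132 = +1.
(112|139)_J = +1 (Zolotarev's lemma cross-check).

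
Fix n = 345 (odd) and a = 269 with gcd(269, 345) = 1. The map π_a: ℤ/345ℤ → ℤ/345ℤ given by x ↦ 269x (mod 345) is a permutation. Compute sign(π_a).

Orbit of 301 under x↦269x: [301, 239, 121, 119, 271, 104, 31]… (length divides ord_345(269)).
The orbit structure of x ↦ 269x mod 345: 24 orbits of sizes [22, 22, 22, 22, 22, 22, 22, 22, 22, 22, 22, 22, 22, 22, 11, 11, 2, 2, 2, 2, 2, 2, 2, 1].
sign(π) = (−1)^{n − #cycles} = (−1)^{345−24} = (−1)^321 = -1.

-1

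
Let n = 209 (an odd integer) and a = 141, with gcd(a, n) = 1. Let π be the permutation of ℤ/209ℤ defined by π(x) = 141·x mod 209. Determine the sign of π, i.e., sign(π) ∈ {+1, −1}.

-1

Orbit of 26 under x↦141x: [26, 113, 49, 12, 20, 103, 102]… (length divides ord_209(141)).
Cycle lengths of π_141 on ℤ/209ℤ: [30, 30, 30, 30, 30, 30, 6, 6, 6, 5, 5, 1]; 12 cycles in total.
With 12 cycles on 209 points, sign = (−1)^{209−12} = -1.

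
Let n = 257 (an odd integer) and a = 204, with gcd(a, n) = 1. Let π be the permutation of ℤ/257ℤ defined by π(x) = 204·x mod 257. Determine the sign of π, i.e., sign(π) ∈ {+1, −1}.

-1

Trace 210: π^k(210) = [210, 178, 75, 137, 192, 104, 142] for k=0..6.
2 cycles of lengths [256, 1].
n − c = 257 − 2 = 255; sign = (−1)^255 = -1.
Zolotarev: (204|257) = -1, matching the cycle-count sign.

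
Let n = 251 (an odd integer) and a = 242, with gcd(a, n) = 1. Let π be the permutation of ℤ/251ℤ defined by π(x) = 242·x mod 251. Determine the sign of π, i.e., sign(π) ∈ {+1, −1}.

Start at x=66: 66 → 159 → 75 → 78 → 51 → 43 → 115 → … (one orbit).
Decompose π into cycles: lengths [250, 1] (2 cycles, including the fixed point 0).
n − c = 251 − 2 = 249; sign = (−1)^249 = -1.
Zolotarev: (242|251) = -1, matching the cycle-count sign.

-1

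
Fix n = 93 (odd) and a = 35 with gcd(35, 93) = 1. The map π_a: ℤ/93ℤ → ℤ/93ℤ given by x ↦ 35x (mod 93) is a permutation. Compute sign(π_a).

Start at x=4: 4 → 47 → 64 → 8 → 1 → 35 → 16 → … (one orbit).
Cycle type of π: 10×6 + 5×6 + 2 + 1; total 14 cycles.
14 cycles on 93: each ℓ→(−1)^(ℓ−1), product (−1)^79 = -1.
The Jacobi symbol (35|93) = -1 (Zolotarev) agrees.

-1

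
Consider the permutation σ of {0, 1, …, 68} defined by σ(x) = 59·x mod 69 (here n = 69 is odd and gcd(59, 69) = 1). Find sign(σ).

-1

Start at x=25: 25 → 26 → 16 → 47 → 13 → 8 → 58 → … (one orbit).
Decompose π into cycles: lengths [22, 22, 11, 11, 2, 1] (6 cycles, including the fixed point 0).
With 6 cycles on 69 points, sign = (−1)^{69−6} = -1.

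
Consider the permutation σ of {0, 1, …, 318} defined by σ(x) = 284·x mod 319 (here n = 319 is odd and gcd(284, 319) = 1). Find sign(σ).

+1

Orbit of 262 under x↦284x: [262, 81, 36, 16, 78, 141, 169]… (length divides ord_319(284)).
Decompose π into cycles: lengths [35, 35, 35, 35, 35, 35, 35, 35, 7, 7, 7, 7, 5, 5, 1] (15 cycles, including the fixed point 0).
With 15 cycles on 319 points, sign = (−1)^{319−15} = +1.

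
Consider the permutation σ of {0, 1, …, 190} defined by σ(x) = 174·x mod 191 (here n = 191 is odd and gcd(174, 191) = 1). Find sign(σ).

-1

Trace 167: π^k(167) = [167, 26, 131, 65, 41, 67, 7] for k=0..6.
Decompose π into cycles: lengths [190, 1] (2 cycles, including the fixed point 0).
With 2 cycles on 191 points, sign = (−1)^{191−2} = -1.
Zolotarev: (174|191) = -1, matching the cycle-count sign.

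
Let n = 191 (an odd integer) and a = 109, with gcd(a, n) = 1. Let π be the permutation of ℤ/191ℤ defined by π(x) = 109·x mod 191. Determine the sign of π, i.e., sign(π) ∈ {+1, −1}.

Start at x=39: 39 → 49 → 184 → 1 → 109 → 39 (one orbit).
Decompose π into cycles: lengths [5, 5, 5, 5, 5, 5, 5, 5, 5, 5, 5, 5, 5, 5, 5, 5, 5, 5, 5, 5, 5, 5, 5, 5, 5, 5, 5, 5, 5, 5, 5, 5, 5, 5, 5, 5, 5, 5, 1] (39 cycles, including the fixed point 0).
191 − 39 = 152 transpositions; sign(π) = (−1)^152 = +1.
Check: (109/191) = +1 by Zolotarev.

+1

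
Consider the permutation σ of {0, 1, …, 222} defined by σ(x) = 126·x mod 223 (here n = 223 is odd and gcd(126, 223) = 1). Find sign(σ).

+1

Orbit of 126 under x↦126x: [126, 43, 66, 65, 162, 119, 53]… (length divides ord_223(126)).
Cycle type of π: 111×2 + 1; total 3 cycles.
3 cycles on 223: each ℓ→(−1)^(ℓ−1), product (−1)^220 = +1.
The Jacobi symbol (126|223) = +1 (Zolotarev) agrees.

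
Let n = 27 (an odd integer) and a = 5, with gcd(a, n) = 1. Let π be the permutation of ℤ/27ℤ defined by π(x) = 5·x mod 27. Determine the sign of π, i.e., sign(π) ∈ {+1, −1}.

Trace 14: π^k(14) = [14, 16, 26, 22, 2, 10, 23] for k=0..6.
Cycle type of π: 18 + 6 + 2 + 1; total 4 cycles.
27 − 4 = 23 transpositions; sign(π) = (−1)^23 = -1.
Via Zolotarev, sign(π_{5}) = (5|27) = -1.

-1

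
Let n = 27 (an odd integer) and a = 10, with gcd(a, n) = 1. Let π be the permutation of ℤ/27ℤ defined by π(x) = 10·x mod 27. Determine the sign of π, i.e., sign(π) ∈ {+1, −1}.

+1

Start at x=19: 19 → 1 → 10 → 19 (one orbit).
Cycle type of π: 3×6 + 1×9; total 15 cycles.
15 cycles on 27: each ℓ→(−1)^(ℓ−1), product (−1)^12 = +1.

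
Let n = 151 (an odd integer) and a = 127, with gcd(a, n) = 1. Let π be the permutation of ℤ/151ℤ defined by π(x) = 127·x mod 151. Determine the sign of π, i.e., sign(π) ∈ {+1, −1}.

+1

Trace 86: π^k(86) = [86, 50, 8, 110, 78, 91, 81] for k=0..6.
The orbit structure of x ↦ 127x mod 151: 7 orbits of sizes [25, 25, 25, 25, 25, 25, 1].
Σ(ℓ_i−1) = 151−7 = 144; sign = (−1)^144 = +1.
Via Zolotarev, sign(π_{127}) = (127|151) = +1.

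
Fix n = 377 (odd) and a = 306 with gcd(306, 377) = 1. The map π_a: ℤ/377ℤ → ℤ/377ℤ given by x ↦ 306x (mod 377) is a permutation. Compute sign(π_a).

-1

Orbit of 315 under x↦306x: [315, 255, 368, 262, 248, 111, 36]… (length divides ord_377(306)).
π_306 has 10 disjoint cycles with lengths [84, 84, 84, 84, 12, 7, 7, 7, 7, 1] on {0,…,376}.
Σ(ℓ_i−1) = 377−10 = 367; sign = (−1)^367 = -1.
(306|377)_J = -1 (Zolotarev's lemma cross-check).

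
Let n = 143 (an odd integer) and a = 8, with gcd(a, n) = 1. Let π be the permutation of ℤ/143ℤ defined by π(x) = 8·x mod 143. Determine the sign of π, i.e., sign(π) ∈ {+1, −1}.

+1

Orbit of 138 under x↦8x: [138, 103, 109, 14, 112, 38, 18]… (length divides ord_143(8)).
π_8 has 11 disjoint cycles with lengths [20, 20, 20, 20, 20, 20, 10, 4, 4, 4, 1] on {0,…,142}.
With 11 cycles on 143 points, sign = (−1)^{143−11} = +1.
(8|143)_J = +1 (Zolotarev's lemma cross-check).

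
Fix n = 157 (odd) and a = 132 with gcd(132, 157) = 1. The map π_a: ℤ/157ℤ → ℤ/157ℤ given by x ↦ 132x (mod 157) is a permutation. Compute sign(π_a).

Orbit of 52 under x↦132x: [52, 113, 1, 132, 154, 75, 9]… (length divides ord_157(132)).
5 cycles of lengths [39, 39, 39, 39, 1].
sign(π) = (−1)^{n − #cycles} = (−1)^{157−5} = (−1)^152 = +1.

+1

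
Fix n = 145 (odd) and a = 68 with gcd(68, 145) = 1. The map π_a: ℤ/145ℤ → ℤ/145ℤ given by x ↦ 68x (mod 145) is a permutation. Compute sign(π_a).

+1

Orbit of 127 under x↦68x: [127, 81, 143, 9, 32, 1, 68]… (length divides ord_145(68)).
Decompose π into cycles: lengths [28, 28, 28, 28, 28, 4, 1] (7 cycles, including the fixed point 0).
sign(π) = (−1)^{n − #cycles} = (−1)^{145−7} = (−1)^138 = +1.
Check: (68/145) = +1 by Zolotarev.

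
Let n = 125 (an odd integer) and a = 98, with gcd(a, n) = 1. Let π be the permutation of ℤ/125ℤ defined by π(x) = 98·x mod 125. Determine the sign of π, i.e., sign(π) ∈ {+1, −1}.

-1

Start at x=77: 77 → 46 → 8 → 34 → 82 → 36 → 28 → … (one orbit).
Cycle lengths of π_98 on ℤ/125ℤ: [100, 20, 4, 1]; 4 cycles in total.
With 4 cycles on 125 points, sign = (−1)^{125−4} = -1.
Check: (98/125) = -1 by Zolotarev.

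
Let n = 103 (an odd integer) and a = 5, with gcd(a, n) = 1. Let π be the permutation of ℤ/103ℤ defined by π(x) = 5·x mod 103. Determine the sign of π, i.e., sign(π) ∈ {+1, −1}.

-1

Orbit of 89 under x↦5x: [89, 33, 62, 1, 5, 25, 22]… (length divides ord_103(5)).
Cycle lengths of π_5 on ℤ/103ℤ: [102, 1]; 2 cycles in total.
103 − 2 = 101 transpositions; sign(π) = (−1)^101 = -1.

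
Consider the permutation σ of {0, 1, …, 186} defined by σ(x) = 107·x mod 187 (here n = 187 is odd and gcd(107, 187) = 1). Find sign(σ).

+1

Orbit of 64 under x↦107x: [64, 116, 70, 10, 135, 46, 60]… (length divides ord_187(107)).
The orbit structure of x ↦ 107x mod 187: 5 orbits of sizes [80, 80, 16, 10, 1].
n − c = 187 − 5 = 182; sign = (−1)^182 = +1.
Via Zolotarev, sign(π_{107}) = (107|187) = +1.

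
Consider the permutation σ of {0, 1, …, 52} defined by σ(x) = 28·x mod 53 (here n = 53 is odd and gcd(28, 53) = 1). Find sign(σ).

+1

Orbit of 36 under x↦28x: [36, 1, 28, 42, 10, 15, 49]… (length divides ord_53(28)).
The orbit structure of x ↦ 28x mod 53: 5 orbits of sizes [13, 13, 13, 13, 1].
n − c = 53 − 5 = 48; sign = (−1)^48 = +1.
Via Zolotarev, sign(π_{28}) = (28|53) = +1.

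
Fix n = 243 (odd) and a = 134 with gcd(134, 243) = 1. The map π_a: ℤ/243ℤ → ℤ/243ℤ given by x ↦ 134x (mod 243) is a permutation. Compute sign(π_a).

-1

Orbit of 82 under x↦134x: [82, 53, 55, 80, 28, 107, 1]… (length divides ord_243(134)).
32 cycles of lengths [18, 18, 18, 18, 18, 18, 18, 18, 18, 6, 6, 6, 6, 6, 6, 6, 6, 6, 2, 2, 2, 2, 2, 2, 2, 2, 2, 2, 2, 2, 2, 1].
32 cycles on 243: each ℓ→(−1)^(ℓ−1), product (−1)^211 = -1.
(134|243)_J = -1 (Zolotarev's lemma cross-check).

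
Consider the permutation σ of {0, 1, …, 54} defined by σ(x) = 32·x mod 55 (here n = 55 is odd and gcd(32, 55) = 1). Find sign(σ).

+1

Trace 43: π^k(43) = [43, 1, 32, 34] for k=0..3.
The orbit structure of x ↦ 32x mod 55: 17 orbits of sizes [4, 4, 4, 4, 4, 4, 4, 4, 4, 4, 4, 2, 2, 2, 2, 2, 1].
n − c = 55 − 17 = 38; sign = (−1)^38 = +1.
Zolotarev: (32|55) = +1, matching the cycle-count sign.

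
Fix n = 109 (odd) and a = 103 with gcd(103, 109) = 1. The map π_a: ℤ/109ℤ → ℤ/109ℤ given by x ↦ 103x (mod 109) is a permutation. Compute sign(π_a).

Orbit of 16 under x↦103x: [16, 13, 31, 32, 26, 62, 64]… (length divides ord_109(103)).
π_103 has 2 disjoint cycles with lengths [108, 1] on {0,…,108}.
109 − 2 = 107 transpositions; sign(π) = (−1)^107 = -1.
Via Zolotarev, sign(π_{103}) = (103|109) = -1.

-1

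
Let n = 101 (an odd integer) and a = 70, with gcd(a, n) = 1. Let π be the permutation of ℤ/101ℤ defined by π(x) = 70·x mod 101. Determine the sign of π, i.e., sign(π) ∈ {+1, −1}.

Start at x=6: 6 → 16 → 9 → 24 → 64 → 36 → 96 → … (one orbit).
π_70 has 3 disjoint cycles with lengths [50, 50, 1] on {0,…,100}.
sign(π) = (−1)^{n − #cycles} = (−1)^{101−3} = (−1)^98 = +1.
Check: (70/101) = +1 by Zolotarev.

+1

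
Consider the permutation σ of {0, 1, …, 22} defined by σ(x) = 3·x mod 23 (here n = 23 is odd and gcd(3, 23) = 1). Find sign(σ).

+1

Orbit of 8 under x↦3x: [8, 1, 3, 9, 4, 12, 13]… (length divides ord_23(3)).
Cycle lengths of π_3 on ℤ/23ℤ: [11, 11, 1]; 3 cycles in total.
23 − 3 = 20 transpositions; sign(π) = (−1)^20 = +1.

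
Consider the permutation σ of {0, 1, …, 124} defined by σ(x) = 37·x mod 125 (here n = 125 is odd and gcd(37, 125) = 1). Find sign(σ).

Orbit of 48 under x↦37x: [48, 26, 87, 94, 103, 61, 7]… (length divides ord_125(37)).
Cycle type of π: 100 + 20 + 4 + 1; total 4 cycles.
With 4 cycles on 125 points, sign = (−1)^{125−4} = -1.

-1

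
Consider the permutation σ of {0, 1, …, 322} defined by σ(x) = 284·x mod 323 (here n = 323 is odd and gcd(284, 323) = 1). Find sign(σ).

Trace 229: π^k(229) = [229, 113, 115, 37, 172, 75, 305] for k=0..6.
29 cycles of lengths [16, 16, 16, 16, 16, 16, 16, 16, 16, 16, 16, 16, 16, 16, 16, 16, 16, 16, 16, 2, 2, 2, 2, 2, 2, 2, 2, 2, 1].
29 cycles on 323: each ℓ→(−1)^(ℓ−1), product (−1)^294 = +1.

+1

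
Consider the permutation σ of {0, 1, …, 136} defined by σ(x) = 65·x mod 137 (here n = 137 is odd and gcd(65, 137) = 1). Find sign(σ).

Trace 50: π^k(50) = [50, 99, 133, 14, 88, 103, 119] for k=0..6.
Cycle type of π: 34×4 + 1; total 5 cycles.
sign(π) = (−1)^{n − #cycles} = (−1)^{137−5} = (−1)^132 = +1.
The Jacobi symbol (65|137) = +1 (Zolotarev) agrees.

+1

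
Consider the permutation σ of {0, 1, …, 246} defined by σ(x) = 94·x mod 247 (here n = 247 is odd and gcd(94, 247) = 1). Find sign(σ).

Trace 172: π^k(172) = [172, 113, 1, 94, 191, 170] for k=0..5.
50 cycles of lengths [6, 6, 6, 6, 6, 6, 6, 6, 6, 6, 6, 6, 6, 6, 6, 6, 6, 6, 6, 6, 6, 6, 6, 6, 6, 6, 6, 6, 6, 6, 6, 6, 6, 6, 6, 6, 3, 3, 3, 3, 2, 2, 2, 2, 2, 2, 2, 2, 2, 1].
50 cycles on 247: each ℓ→(−1)^(ℓ−1), product (−1)^197 = -1.

-1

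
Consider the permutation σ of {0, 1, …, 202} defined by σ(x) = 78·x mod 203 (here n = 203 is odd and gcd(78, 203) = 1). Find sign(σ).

Orbit of 78 under x↦78x: [78, 197, 141, 36, 169, 190, 1]… (length divides ord_203(78)).
Decompose π into cycles: lengths [7, 7, 7, 7, 7, 7, 7, 7, 7, 7, 7, 7, 7, 7, 7, 7, 7, 7, 7, 7, 7, 7, 7, 7, 7, 7, 7, 7, 1, 1, 1, 1, 1, 1, 1] (35 cycles, including the fixed point 0).
35 cycles on 203: each ℓ→(−1)^(ℓ−1), product (−1)^168 = +1.
Via Zolotarev, sign(π_{78}) = (78|203) = +1.

+1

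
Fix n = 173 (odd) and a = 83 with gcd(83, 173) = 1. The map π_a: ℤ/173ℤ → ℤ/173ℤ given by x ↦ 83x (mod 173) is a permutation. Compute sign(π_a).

Trace 117: π^k(117) = [117, 23, 6, 152, 160, 132, 57] for k=0..6.
Decompose π into cycles: lengths [43, 43, 43, 43, 1] (5 cycles, including the fixed point 0).
sign(π) = (−1)^{n − #cycles} = (−1)^{173−5} = (−1)^168 = +1.

+1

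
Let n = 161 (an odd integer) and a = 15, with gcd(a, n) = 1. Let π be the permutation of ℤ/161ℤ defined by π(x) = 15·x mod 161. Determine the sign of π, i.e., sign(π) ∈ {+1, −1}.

-1

Trace 1: π^k(1) = [1, 15, 64, 155, 71, 99, 36] for k=0..6.
Cycle lengths of π_15 on ℤ/161ℤ: [22, 22, 22, 22, 22, 22, 22, 1, 1, 1, 1, 1, 1, 1]; 14 cycles in total.
sign(π) = (−1)^{n − #cycles} = (−1)^{161−14} = (−1)^147 = -1.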